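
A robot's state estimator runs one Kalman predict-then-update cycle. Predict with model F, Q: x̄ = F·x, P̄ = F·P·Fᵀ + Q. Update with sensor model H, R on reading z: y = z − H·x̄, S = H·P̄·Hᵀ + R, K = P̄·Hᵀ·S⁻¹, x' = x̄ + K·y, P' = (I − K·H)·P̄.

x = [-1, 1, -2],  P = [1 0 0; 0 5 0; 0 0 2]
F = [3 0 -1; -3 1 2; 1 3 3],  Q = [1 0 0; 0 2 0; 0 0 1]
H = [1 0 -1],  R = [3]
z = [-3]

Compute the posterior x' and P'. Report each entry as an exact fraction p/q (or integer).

x' = [-88/43, 111/43, 32/43]
P' = [807/86 -563/86 381/43; -563/86 695/86 -226/43; 381/43 -226/43 483/43]

x̄ = F·x = [-1, 0, -4]
P̄ = F·P·Fᵀ + Q = [12 -13 -3; -13 24 24; -3 24 65]
y = z − H·x̄ = [-6]
S = H·P̄·Hᵀ + R = [86]
K = P̄·Hᵀ·S⁻¹ = [15/86; -37/86; -34/43]
x' = x̄ + K·y = [-88/43, 111/43, 32/43]
P' = (I − K·H)·P̄ = [807/86 -563/86 381/43; -563/86 695/86 -226/43; 381/43 -226/43 483/43]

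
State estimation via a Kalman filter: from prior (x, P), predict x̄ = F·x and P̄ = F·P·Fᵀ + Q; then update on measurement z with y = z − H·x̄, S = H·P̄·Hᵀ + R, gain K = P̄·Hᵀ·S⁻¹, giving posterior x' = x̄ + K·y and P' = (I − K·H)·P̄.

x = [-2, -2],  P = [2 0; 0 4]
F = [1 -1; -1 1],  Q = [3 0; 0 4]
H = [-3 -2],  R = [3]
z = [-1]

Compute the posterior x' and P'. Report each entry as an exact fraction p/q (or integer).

x̄ = F·x = [0, 0]
P̄ = F·P·Fᵀ + Q = [9 -6; -6 10]
y = z − H·x̄ = [-1]
S = H·P̄·Hᵀ + R = [52]
K = P̄·Hᵀ·S⁻¹ = [-15/52; -1/26]
x' = x̄ + K·y = [15/52, 1/26]
P' = (I − K·H)·P̄ = [243/52 -171/26; -171/26 129/13]

x' = [15/52, 1/26]
P' = [243/52 -171/26; -171/26 129/13]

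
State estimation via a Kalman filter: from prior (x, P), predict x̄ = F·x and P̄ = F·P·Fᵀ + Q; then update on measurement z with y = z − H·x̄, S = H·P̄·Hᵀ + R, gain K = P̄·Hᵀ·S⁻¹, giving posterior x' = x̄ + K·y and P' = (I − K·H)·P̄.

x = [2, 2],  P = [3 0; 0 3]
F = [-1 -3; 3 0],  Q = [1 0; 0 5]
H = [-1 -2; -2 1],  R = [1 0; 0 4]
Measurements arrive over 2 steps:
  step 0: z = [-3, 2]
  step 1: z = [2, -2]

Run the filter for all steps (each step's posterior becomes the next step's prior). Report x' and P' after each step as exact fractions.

step 0: x' = [-2897/7821, 4372/2607], P' = [15611/23463 -1834/7821; -1834/7821 824/2607]
step 1: x' = [-12745873/25083683, -22102008/25083683], P' = [13886005/25083683 -4787418/25083683; -4787418/25083683 7428800/25083683]

step 0: x̄ = F·x = [-8, 6]
step 0: P̄ = F·P·Fᵀ + Q = [31 -9; -9 32]
step 0: y = z − H·x̄ = [1, -20]
step 0: S = H·P̄·Hᵀ + R = [124 -29; -29 196]
step 0: K = P̄·Hᵀ·S⁻¹ = [-4607/23463 -9181/23463; -3110/7821 1535/7821]
step 0: x' = x̄ + K·y = [-2897/7821, 4372/2607]
step 0: P' = (I − K·H)·P̄ = [15611/23463 -1834/7821; -1834/7821 824/2607]
step 1: x̄ = F·x = [-36451/7821, -2897/2607]
step 1: P̄ = F·P·Fᵀ + Q = [72806/23463 895/7821; 895/7821 28646/2607]
step 1: y = z − H·x̄ = [-38191/7821, -79853/7821]
step 1: S = H·P̄·Hᵀ + R = [1138265/23463 -361961/23463; -361961/23463 632150/23463]
step 1: K = P̄·Hᵀ·S⁻¹ = [-4311169/25083683 -8139857/25083683; -10070182/25083683 4250909/25083683]
step 1: x' = x̄ + K·y = [-12745873/25083683, -22102008/25083683]
step 1: P' = (I − K·H)·P̄ = [13886005/25083683 -4787418/25083683; -4787418/25083683 7428800/25083683]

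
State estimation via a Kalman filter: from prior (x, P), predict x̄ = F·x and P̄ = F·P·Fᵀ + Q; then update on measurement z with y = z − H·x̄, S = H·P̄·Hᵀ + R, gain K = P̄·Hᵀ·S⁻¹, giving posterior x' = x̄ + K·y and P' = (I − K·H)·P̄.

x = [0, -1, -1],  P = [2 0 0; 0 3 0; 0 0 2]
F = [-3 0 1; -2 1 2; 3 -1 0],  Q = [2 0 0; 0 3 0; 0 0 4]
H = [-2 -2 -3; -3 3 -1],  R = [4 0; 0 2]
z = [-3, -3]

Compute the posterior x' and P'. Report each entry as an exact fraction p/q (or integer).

x̄ = F·x = [-1, -3, 1]
P̄ = F·P·Fᵀ + Q = [22 16 -18; 16 22 -15; -18 -15 25]
y = z − H·x̄ = [-8, 4]
S = H·P̄·Hᵀ + R = [137 -18; -18 117]
K = P̄·Hᵀ·S⁻¹ = [-286/1745 -44/1745; -337/1745 1321/5235; -149/1745 -2354/15705]
x' = x̄ + K·y = [367/1745, -2333/5235, 17017/15705]
P' = (I − K·H)·P̄ = [32098/1745 20506/1745 -34688/1745; 20506/1745 13412/1745 -66488/5235; -34688/1745 -66488/5235 342892/15705]

x' = [367/1745, -2333/5235, 17017/15705]
P' = [32098/1745 20506/1745 -34688/1745; 20506/1745 13412/1745 -66488/5235; -34688/1745 -66488/5235 342892/15705]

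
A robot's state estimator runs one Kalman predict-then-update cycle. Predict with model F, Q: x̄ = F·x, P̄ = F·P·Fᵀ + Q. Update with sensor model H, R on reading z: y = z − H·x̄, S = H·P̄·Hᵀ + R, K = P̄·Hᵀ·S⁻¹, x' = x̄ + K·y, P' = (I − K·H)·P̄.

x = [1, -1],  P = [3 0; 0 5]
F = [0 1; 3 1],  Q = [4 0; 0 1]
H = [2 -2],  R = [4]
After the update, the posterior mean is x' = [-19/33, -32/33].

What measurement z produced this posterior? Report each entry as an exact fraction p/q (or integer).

z = [1]

x̄ = F·x = [-1, 2]
P̄ = F·P·Fᵀ + Q = [9 5; 5 33]
S = H·P̄·Hᵀ + R = [132]
K = P̄·Hᵀ·S⁻¹ = [2/33; -14/33]
x' − x̄ = [14/33, -98/33] = K·y
y = (KᵀK)⁻¹·Kᵀ·(x' − x̄) = [7]
z = y + H·x̄ = [7] + [-6] = [1]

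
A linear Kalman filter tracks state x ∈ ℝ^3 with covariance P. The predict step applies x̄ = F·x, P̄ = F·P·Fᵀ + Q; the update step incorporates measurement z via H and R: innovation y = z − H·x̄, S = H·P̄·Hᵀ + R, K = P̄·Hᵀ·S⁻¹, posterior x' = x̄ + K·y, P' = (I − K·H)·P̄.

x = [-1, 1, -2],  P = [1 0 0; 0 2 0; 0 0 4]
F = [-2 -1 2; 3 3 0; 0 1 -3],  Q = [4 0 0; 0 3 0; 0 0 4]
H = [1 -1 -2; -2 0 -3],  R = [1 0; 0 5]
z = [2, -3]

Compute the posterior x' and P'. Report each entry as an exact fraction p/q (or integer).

x̄ = F·x = [-3, 0, 7]
P̄ = F·P·Fᵀ + Q = [26 -12 -26; -12 30 6; -26 6 42]
y = z − H·x̄ = [19, 12]
S = H·P̄·Hᵀ + R = [377 168; 168 175]
K = P̄·Hᵀ·S⁻¹ = [1626/5393 -5318/37751; -1494/5393 11334/37751; -1124/5393 -8410/37751]
x' = x̄ + K·y = [39189/37751, -62694/37751, 13845/37751]
P' = (I − K·H)·P̄ = [95414/37751 193524/37751 -54746/37751; 193524/37751 499794/37751 -147906/37751; -54746/37751 -147906/37751 50514/37751]

x' = [39189/37751, -62694/37751, 13845/37751]
P' = [95414/37751 193524/37751 -54746/37751; 193524/37751 499794/37751 -147906/37751; -54746/37751 -147906/37751 50514/37751]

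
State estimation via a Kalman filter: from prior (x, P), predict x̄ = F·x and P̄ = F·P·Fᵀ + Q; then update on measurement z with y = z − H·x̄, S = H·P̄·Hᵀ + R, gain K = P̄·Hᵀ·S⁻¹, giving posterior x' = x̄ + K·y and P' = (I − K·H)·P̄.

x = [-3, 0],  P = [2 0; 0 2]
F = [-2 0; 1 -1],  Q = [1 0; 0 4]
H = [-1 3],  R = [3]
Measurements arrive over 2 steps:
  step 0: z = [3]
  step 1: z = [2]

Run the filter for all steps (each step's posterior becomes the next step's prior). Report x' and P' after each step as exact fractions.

step 0: x̄ = F·x = [6, -3]
step 0: P̄ = F·P·Fᵀ + Q = [9 -4; -4 8]
step 0: y = z − H·x̄ = [18]
step 0: S = H·P̄·Hᵀ + R = [108]
step 0: K = P̄·Hᵀ·S⁻¹ = [-7/36; 7/27]
step 0: x' = x̄ + K·y = [5/2, 5/3]
step 0: P' = (I − K·H)·P̄ = [59/12 13/9; 13/9 20/27]
step 1: x̄ = F·x = [-5, 5/6]
step 1: P̄ = F·P·Fᵀ + Q = [62/3 -125/18; -125/18 731/108]
step 1: y = z − H·x̄ = [-11/2]
step 1: S = H·P̄·Hᵀ + R = [505/4]
step 1: K = P̄·Hᵀ·S⁻¹ = [-166/505; 109/505]
step 1: x' = x̄ + K·y = [-1612/505, -536/1515]
step 1: P' = (I − K·H)·P̄ = [10643/1515 9149/4545; 9149/4545 12092/13635]

step 0: x' = [5/2, 5/3], P' = [59/12 13/9; 13/9 20/27]
step 1: x' = [-1612/505, -536/1515], P' = [10643/1515 9149/4545; 9149/4545 12092/13635]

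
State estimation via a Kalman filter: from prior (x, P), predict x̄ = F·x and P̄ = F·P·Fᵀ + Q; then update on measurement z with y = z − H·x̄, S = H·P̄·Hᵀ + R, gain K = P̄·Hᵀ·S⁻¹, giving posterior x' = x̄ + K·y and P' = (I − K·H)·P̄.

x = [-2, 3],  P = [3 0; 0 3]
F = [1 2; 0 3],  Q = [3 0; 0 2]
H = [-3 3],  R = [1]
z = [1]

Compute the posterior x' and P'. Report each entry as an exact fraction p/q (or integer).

x' = [4, 219/50]
P' = [18 18; 18 1811/100]

x̄ = F·x = [4, 9]
P̄ = F·P·Fᵀ + Q = [18 18; 18 29]
y = z − H·x̄ = [-14]
S = H·P̄·Hᵀ + R = [100]
K = P̄·Hᵀ·S⁻¹ = [0; 33/100]
x' = x̄ + K·y = [4, 219/50]
P' = (I − K·H)·P̄ = [18 18; 18 1811/100]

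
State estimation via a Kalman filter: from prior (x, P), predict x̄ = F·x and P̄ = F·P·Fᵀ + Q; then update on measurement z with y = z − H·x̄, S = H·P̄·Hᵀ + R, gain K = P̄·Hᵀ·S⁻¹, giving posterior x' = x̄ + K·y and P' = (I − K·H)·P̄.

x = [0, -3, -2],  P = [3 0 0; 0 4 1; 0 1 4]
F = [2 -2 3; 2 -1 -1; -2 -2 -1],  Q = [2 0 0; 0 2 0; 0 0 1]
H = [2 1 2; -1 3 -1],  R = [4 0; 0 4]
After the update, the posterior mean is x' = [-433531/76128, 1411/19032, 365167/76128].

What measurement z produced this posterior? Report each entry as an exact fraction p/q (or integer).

x̄ = F·x = [0, 5, 8]
P̄ = F·P·Fᵀ + Q = [54 7 -12; 7 24 3; -12 3 37]
S = H·P̄·Hᵀ + R = [336 -12; -12 227]
K = P̄·Hᵀ·S⁻¹ = [20405/76128 -497/6344; 2683/19032 445/1586; 11839/76128 -395/6344]
x' − x̄ = [-433531/76128, -93749/19032, -243857/76128] = K·y
y = (KᵀK)⁻¹·Kᵀ·(x' − x̄) = [-23, -6]
z = y + H·x̄ = [-23, -6] + [21, 7] = [-2, 1]

z = [-2, 1]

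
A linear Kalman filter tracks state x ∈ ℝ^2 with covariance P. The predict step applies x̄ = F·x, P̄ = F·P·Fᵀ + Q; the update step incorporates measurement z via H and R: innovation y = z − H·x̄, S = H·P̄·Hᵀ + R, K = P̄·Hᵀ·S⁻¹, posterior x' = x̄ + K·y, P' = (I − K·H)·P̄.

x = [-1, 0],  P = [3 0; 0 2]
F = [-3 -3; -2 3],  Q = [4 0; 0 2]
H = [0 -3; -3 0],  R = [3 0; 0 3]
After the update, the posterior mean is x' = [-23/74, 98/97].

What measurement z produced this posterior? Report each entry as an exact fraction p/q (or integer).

x̄ = F·x = [3, 2]
P̄ = F·P·Fᵀ + Q = [49 0; 0 32]
S = H·P̄·Hᵀ + R = [291 0; 0 444]
K = P̄·Hᵀ·S⁻¹ = [0 -49/148; -32/97 0]
x' − x̄ = [-245/74, -96/97] = K·y
y = (KᵀK)⁻¹·Kᵀ·(x' − x̄) = [3, 10]
z = y + H·x̄ = [3, 10] + [-6, -9] = [-3, 1]

z = [-3, 1]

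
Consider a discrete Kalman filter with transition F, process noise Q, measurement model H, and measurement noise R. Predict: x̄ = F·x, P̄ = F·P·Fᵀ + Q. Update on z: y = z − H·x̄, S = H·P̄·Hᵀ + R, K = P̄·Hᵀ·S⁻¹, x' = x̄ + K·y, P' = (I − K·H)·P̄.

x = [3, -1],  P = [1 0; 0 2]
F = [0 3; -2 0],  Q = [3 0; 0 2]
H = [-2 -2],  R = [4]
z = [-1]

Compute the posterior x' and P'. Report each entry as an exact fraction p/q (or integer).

x̄ = F·x = [-3, -6]
P̄ = F·P·Fᵀ + Q = [21 0; 0 6]
y = z − H·x̄ = [-19]
S = H·P̄·Hᵀ + R = [112]
K = P̄·Hᵀ·S⁻¹ = [-3/8; -3/28]
x' = x̄ + K·y = [33/8, -111/28]
P' = (I − K·H)·P̄ = [21/4 -9/2; -9/2 33/7]

x' = [33/8, -111/28]
P' = [21/4 -9/2; -9/2 33/7]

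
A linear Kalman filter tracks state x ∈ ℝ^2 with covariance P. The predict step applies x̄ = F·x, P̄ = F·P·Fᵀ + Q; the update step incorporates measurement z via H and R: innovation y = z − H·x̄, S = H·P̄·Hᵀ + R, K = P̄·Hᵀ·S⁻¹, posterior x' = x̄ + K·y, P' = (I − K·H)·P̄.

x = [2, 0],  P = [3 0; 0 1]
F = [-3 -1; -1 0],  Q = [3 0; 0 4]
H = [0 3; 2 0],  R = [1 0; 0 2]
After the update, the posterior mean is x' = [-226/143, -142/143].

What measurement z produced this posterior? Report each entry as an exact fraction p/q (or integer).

z = [-3, -3]

x̄ = F·x = [-6, -2]
P̄ = F·P·Fᵀ + Q = [31 9; 9 7]
S = H·P̄·Hᵀ + R = [64 54; 54 126]
K = P̄·Hᵀ·S⁻¹ = [3/286 1255/2574; 93/286 1/286]
x' − x̄ = [632/143, 144/143] = K·y
y = (KᵀK)⁻¹·Kᵀ·(x' − x̄) = [3, 9]
z = y + H·x̄ = [3, 9] + [-6, -12] = [-3, -3]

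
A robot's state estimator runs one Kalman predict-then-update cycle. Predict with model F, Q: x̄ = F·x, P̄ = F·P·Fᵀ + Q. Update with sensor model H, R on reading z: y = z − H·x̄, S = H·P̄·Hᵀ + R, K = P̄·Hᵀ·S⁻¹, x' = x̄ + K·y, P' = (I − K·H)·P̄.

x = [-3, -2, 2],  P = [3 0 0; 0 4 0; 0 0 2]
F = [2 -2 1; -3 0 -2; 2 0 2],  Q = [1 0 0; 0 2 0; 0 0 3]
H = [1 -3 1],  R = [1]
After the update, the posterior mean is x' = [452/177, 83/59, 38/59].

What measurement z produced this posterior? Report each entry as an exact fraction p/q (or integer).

x̄ = F·x = [0, 5, -2]
P̄ = F·P·Fᵀ + Q = [31 -22 16; -22 37 -26; 16 -26 23]
S = H·P̄·Hᵀ + R = [708]
K = P̄·Hᵀ·S⁻¹ = [113/708; -53/236; 39/236]
x' − x̄ = [452/177, -212/59, 156/59] = K·y
y = (KᵀK)⁻¹·Kᵀ·(x' − x̄) = [16]
z = y + H·x̄ = [16] + [-17] = [-1]

z = [-1]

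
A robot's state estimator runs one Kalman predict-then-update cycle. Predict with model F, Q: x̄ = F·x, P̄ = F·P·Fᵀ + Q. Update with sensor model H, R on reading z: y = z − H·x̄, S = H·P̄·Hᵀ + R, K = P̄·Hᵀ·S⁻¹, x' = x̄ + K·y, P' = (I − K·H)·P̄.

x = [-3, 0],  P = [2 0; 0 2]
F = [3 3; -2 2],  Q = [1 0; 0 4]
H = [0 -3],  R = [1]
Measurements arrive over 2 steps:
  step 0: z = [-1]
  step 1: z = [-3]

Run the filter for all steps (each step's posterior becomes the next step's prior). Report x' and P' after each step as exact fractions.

step 0: x' = [-9, 66/181], P' = [37 0; 0 20/181]
step 1: x' = [-45459/248509, 251718/248509], P' = [3444310/248509 -40062/248509; -40062/248509 27592/248509]

step 0: x̄ = F·x = [-9, 6]
step 0: P̄ = F·P·Fᵀ + Q = [37 0; 0 20]
step 0: y = z − H·x̄ = [17]
step 0: S = H·P̄·Hᵀ + R = [181]
step 0: K = P̄·Hᵀ·S⁻¹ = [0; -60/181]
step 0: x' = x̄ + K·y = [-9, 66/181]
step 0: P' = (I − K·H)·P̄ = [37 0; 0 20/181]
step 1: x̄ = F·x = [-4689/181, 3390/181]
step 1: P̄ = F·P·Fᵀ + Q = [60634/181 -40062/181; -40062/181 27592/181]
step 1: y = z − H·x̄ = [9627/181]
step 1: S = H·P̄·Hᵀ + R = [248509/181]
step 1: K = P̄·Hᵀ·S⁻¹ = [120186/248509; -82776/248509]
step 1: x' = x̄ + K·y = [-45459/248509, 251718/248509]
step 1: P' = (I − K·H)·P̄ = [3444310/248509 -40062/248509; -40062/248509 27592/248509]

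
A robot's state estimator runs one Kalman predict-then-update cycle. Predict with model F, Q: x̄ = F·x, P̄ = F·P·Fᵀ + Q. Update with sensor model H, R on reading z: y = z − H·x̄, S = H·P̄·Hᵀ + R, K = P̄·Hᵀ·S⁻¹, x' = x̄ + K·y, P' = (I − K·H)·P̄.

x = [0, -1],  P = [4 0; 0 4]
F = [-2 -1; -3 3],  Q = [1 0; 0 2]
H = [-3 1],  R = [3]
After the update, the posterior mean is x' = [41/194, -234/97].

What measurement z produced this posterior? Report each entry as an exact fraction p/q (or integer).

z = [-3]

x̄ = F·x = [1, -3]
P̄ = F·P·Fᵀ + Q = [21 12; 12 74]
S = H·P̄·Hᵀ + R = [194]
K = P̄·Hᵀ·S⁻¹ = [-51/194; 19/97]
x' − x̄ = [-153/194, 57/97] = K·y
y = (KᵀK)⁻¹·Kᵀ·(x' − x̄) = [3]
z = y + H·x̄ = [3] + [-6] = [-3]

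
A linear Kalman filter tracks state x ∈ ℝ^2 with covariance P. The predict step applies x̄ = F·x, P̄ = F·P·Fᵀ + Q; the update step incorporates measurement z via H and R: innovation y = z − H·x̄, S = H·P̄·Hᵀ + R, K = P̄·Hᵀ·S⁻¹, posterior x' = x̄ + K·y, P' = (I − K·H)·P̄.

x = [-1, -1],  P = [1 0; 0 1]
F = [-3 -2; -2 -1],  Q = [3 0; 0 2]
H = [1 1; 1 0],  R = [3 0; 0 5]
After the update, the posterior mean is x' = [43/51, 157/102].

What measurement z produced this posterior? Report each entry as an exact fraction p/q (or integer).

z = [3, -2]

x̄ = F·x = [5, 3]
P̄ = F·P·Fᵀ + Q = [16 8; 8 7]
S = H·P̄·Hᵀ + R = [42 24; 24 21]
K = P̄·Hᵀ·S⁻¹ = [20/51 16/51; 41/102 -4/51]
x' − x̄ = [-212/51, -149/102] = K·y
y = (KᵀK)⁻¹·Kᵀ·(x' − x̄) = [-5, -7]
z = y + H·x̄ = [-5, -7] + [8, 5] = [3, -2]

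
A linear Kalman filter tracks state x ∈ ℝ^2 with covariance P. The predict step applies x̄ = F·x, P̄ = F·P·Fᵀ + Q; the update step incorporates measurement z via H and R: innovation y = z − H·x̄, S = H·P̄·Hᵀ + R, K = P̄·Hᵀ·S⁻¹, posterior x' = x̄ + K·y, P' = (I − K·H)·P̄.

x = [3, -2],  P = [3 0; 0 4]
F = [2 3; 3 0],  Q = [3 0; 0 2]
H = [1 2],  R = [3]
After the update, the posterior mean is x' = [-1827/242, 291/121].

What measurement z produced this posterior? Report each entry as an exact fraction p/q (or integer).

z = [-3]

x̄ = F·x = [0, 9]
P̄ = F·P·Fᵀ + Q = [51 18; 18 29]
S = H·P̄·Hᵀ + R = [242]
K = P̄·Hᵀ·S⁻¹ = [87/242; 38/121]
x' − x̄ = [-1827/242, -798/121] = K·y
y = (KᵀK)⁻¹·Kᵀ·(x' − x̄) = [-21]
z = y + H·x̄ = [-21] + [18] = [-3]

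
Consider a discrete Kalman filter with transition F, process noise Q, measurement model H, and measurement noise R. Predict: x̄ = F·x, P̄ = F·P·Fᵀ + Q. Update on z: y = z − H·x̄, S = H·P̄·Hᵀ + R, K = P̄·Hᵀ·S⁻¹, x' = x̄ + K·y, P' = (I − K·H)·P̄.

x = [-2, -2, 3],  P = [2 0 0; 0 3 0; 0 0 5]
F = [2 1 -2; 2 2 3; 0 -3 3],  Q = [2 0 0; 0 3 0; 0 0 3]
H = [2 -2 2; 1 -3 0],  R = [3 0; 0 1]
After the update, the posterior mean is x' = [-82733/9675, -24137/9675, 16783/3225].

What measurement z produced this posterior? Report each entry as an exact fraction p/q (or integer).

z = [-2, -1]

x̄ = F·x = [-12, 1, 15]
P̄ = F·P·Fᵀ + Q = [33 -16 -39; -16 68 27; -39 27 75]
S = H·P̄·Hᵀ + R = [307 362; 362 742]
K = P̄·Hᵀ·S⁻¹ = [-7241/48375 17627/96750; -2474/48375 -13136/48375; 9466/16125 -7226/16125]
x' − x̄ = [33367/9675, -33812/9675, -31592/3225] = K·y
y = (KᵀK)⁻¹·Kᵀ·(x' − x̄) = [-6, 14]
z = y + H·x̄ = [-6, 14] + [4, -15] = [-2, -1]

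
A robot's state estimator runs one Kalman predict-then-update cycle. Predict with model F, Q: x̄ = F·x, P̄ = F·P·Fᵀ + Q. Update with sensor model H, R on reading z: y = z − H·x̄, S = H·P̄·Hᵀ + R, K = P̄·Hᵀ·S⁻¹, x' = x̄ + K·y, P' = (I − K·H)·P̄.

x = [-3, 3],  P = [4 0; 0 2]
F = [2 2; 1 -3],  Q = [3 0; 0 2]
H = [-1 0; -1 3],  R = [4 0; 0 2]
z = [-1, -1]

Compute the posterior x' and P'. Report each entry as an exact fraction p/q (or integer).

x̄ = F·x = [0, -12]
P̄ = F·P·Fᵀ + Q = [27 -4; -4 24]
y = z − H·x̄ = [-1, 35]
S = H·P̄·Hᵀ + R = [31 39; 39 269]
K = P̄·Hᵀ·S⁻¹ = [-2871/3409 -78/3409; -944/3409 1100/3409]
x' = x̄ + K·y = [141/3409, -1464/3409]
P' = (I − K·H)·P̄ = [11484/3409 3776/3409; 3776/3409 1992/3409]

x' = [141/3409, -1464/3409]
P' = [11484/3409 3776/3409; 3776/3409 1992/3409]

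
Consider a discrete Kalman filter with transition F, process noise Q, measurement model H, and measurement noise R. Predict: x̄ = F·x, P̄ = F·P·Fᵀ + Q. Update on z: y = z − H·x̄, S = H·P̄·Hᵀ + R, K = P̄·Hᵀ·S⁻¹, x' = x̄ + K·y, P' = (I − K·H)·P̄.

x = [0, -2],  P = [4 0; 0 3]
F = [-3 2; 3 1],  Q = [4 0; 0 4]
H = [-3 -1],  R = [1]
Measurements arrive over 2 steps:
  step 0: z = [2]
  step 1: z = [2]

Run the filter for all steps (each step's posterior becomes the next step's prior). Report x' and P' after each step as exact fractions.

step 0: x' = [46/83, -307/83], P' = [347/83 -2019/166; -2019/166 12067/332]
step 1: x' = [1352/198811, -2017426/994055], P' = [132452/198811 -331124/198811; -331124/198811 4967103/994055]

step 0: x̄ = F·x = [-4, -2]
step 0: P̄ = F·P·Fᵀ + Q = [52 -30; -30 43]
step 0: y = z − H·x̄ = [-12]
step 0: S = H·P̄·Hᵀ + R = [332]
step 0: K = P̄·Hᵀ·S⁻¹ = [-63/166; 47/332]
step 0: x' = x̄ + K·y = [46/83, -307/83]
step 0: P' = (I − K·H)·P̄ = [347/83 -2019/166; -2019/166 12067/332]
step 1: x̄ = F·x = [-752/83, -169/83]
step 1: P̄ = F·P·Fᵀ + Q = [27636/83 -118/83; -118/83 1659/332]
step 1: y = z − H·x̄ = [-2259/83]
step 1: S = H·P̄·Hᵀ + R = [994055/332]
step 1: K = P̄·Hᵀ·S⁻¹ = [-66232/198811; -243/994055]
step 1: x' = x̄ + K·y = [1352/198811, -2017426/994055]
step 1: P' = (I − K·H)·P̄ = [132452/198811 -331124/198811; -331124/198811 4967103/994055]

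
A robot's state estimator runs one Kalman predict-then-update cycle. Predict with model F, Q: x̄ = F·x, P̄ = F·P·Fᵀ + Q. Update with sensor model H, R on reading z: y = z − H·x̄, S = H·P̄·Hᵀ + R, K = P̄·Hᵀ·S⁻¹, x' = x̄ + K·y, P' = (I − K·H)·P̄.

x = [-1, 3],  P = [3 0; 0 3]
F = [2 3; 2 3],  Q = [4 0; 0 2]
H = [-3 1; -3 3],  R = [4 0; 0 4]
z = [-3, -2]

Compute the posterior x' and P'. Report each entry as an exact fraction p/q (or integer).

x̄ = F·x = [7, 7]
P̄ = F·P·Fᵀ + Q = [43 39; 39 41]
y = z − H·x̄ = [11, -2]
S = H·P̄·Hᵀ + R = [198 42; 42 58]
K = P̄·Hᵀ·S⁻¹ = [-131/270 13/90; -233/486 73/162]
x' = x̄ + K·y = [371/270, 401/486]
P' = (I − K·H)·P̄ = [16/15 34/27; 34/27 452/243]

x' = [371/270, 401/486]
P' = [16/15 34/27; 34/27 452/243]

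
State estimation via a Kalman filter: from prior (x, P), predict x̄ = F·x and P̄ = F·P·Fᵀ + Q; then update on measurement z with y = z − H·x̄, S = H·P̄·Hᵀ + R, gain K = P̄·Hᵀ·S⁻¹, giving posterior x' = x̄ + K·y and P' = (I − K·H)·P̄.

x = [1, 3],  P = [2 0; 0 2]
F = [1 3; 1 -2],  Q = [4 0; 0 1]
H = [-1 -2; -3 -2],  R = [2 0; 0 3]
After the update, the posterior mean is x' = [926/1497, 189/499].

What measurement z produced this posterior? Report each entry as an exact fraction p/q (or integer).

x̄ = F·x = [10, -5]
P̄ = F·P·Fᵀ + Q = [24 -10; -10 11]
S = H·P̄·Hᵀ + R = [30 36; 36 143]
K = P̄·Hᵀ·S⁻¹ = [650/1497 -236/499; -334/499 112/499]
x' − x̄ = [-14044/1497, 2684/499] = K·y
y = (KᵀK)⁻¹·Kᵀ·(x' − x̄) = [-2, 18]
z = y + H·x̄ = [-2, 18] + [0, -20] = [-2, -2]

z = [-2, -2]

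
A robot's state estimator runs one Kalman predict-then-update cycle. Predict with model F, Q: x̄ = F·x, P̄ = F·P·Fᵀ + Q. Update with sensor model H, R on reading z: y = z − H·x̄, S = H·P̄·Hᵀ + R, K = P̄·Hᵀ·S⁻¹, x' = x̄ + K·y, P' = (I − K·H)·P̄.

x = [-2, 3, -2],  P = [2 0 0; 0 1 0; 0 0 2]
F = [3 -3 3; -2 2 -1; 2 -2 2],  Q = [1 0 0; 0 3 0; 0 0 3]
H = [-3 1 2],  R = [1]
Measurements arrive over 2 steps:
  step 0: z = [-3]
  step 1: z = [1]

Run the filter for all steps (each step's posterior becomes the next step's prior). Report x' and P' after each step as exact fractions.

step 0: x' = [-6/61, 39/122, -104/61], P' = [205/61 -21/122 300/61; -21/122 899/244 -121/61; 300/61 -121/61 503/61]
step 1: x' = [-256017/308335, -67938/308335, -194406/308335], P' = [1112989/308335 -122184/308335 1660332/308335; -122184/308335 987074/308335 -641792/308335; 1660332/308335 -641792/308335 2765541/308335]

step 0: x̄ = F·x = [-21, 12, -14]
step 0: P̄ = F·P·Fᵀ + Q = [46 -24 30; -24 17 -16; 30 -16 23]
step 0: y = z − H·x̄ = [-50]
step 0: S = H·P̄·Hᵀ + R = [244]
step 0: K = P̄·Hᵀ·S⁻¹ = [-51/122; 57/244; -15/61]
step 0: x' = x̄ + K·y = [-6/61, 39/122, -104/61]
step 0: P' = (I − K·H)·P̄ = [205/61 -21/122 300/61; -21/122 899/244 -121/61; 300/61 -121/61 503/61]
step 1: x̄ = F·x = [-777/122, 155/61, -259/61]
step 1: P̄ = F·P·Fᵀ + Q = [64891/244 -16005/122 21549/122; -16005/122 4173/61 -5335/61; 21549/122 -5335/61 7366/61]
step 1: y = z − H·x̄ = [-1483/122]
step 1: S = H·P̄·Hᵀ + R = [308335/244]
step 1: K = P̄·Hᵀ·S⁻¹ = [-140487/308335; 70042/308335; -91706/308335]
step 1: x' = x̄ + K·y = [-256017/308335, -67938/308335, -194406/308335]
step 1: P' = (I − K·H)·P̄ = [1112989/308335 -122184/308335 1660332/308335; -122184/308335 987074/308335 -641792/308335; 1660332/308335 -641792/308335 2765541/308335]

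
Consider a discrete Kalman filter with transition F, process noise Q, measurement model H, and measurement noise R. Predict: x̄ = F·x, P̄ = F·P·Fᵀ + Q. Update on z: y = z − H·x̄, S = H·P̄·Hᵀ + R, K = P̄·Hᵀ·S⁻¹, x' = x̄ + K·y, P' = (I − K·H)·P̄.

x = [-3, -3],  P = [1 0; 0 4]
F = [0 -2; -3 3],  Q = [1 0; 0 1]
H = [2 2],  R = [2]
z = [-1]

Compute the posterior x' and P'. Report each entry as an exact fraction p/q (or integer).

x̄ = F·x = [6, 0]
P̄ = F·P·Fᵀ + Q = [17 -24; -24 46]
y = z − H·x̄ = [-13]
S = H·P̄·Hᵀ + R = [62]
K = P̄·Hᵀ·S⁻¹ = [-7/31; 22/31]
x' = x̄ + K·y = [277/31, -286/31]
P' = (I − K·H)·P̄ = [429/31 -436/31; -436/31 458/31]

x' = [277/31, -286/31]
P' = [429/31 -436/31; -436/31 458/31]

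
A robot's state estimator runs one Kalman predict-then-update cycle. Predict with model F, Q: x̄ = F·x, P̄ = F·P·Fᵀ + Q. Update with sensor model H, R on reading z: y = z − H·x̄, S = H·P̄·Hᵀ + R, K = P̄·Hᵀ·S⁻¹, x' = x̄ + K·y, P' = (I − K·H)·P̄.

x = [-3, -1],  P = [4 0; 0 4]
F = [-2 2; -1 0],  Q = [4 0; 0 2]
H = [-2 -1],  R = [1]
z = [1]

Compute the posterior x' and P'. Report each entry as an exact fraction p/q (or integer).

x̄ = F·x = [4, 3]
P̄ = F·P·Fᵀ + Q = [36 8; 8 6]
y = z − H·x̄ = [12]
S = H·P̄·Hᵀ + R = [183]
K = P̄·Hᵀ·S⁻¹ = [-80/183; -22/183]
x' = x̄ + K·y = [-76/61, 95/61]
P' = (I − K·H)·P̄ = [188/183 -296/183; -296/183 614/183]

x' = [-76/61, 95/61]
P' = [188/183 -296/183; -296/183 614/183]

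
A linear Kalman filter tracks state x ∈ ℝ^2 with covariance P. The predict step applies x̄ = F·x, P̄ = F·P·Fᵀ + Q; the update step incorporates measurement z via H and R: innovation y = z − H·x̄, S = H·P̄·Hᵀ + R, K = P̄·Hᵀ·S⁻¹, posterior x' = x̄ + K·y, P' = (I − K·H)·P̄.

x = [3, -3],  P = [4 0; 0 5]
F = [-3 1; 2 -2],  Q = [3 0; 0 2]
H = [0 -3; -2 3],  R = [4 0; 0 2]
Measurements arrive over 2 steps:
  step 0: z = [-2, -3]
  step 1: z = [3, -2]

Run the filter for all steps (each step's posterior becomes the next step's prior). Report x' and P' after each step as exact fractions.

step 0: x̄ = F·x = [-12, 12]
step 0: P̄ = F·P·Fᵀ + Q = [44 -34; -34 38]
step 0: y = z − H·x̄ = [34, -63]
step 0: S = H·P̄·Hᵀ + R = [346 -546; -546 928]
step 0: K = P̄·Hᵀ·S⁻¹ = [-2271/5743 -2512/5743; -1605/5743 182/5743]
step 0: x' = x̄ + K·y = [12126/5743, 2880/5743]
step 0: P' = (I − K·H)·P̄ = [7054/5743 3028/5743; 3028/5743 2140/5743]
step 1: x̄ = F·x = [-33498/5743, 18492/5743]
step 1: P̄ = F·P·Fᵀ + Q = [64687/5743 -22380/5743; -22380/5743 24038/5743]
step 1: y = z − H·x̄ = [72705/5743, -133958/5743]
step 1: S = H·P̄·Hᵀ + R = [239314/5743 -350622/5743; -350622/5743 755136/5743]
step 1: K = P̄·Hᵀ·S⁻¹ = [-29347/93155 -1022453/2515185; -21729/93155 12986/279465]
step 1: x' = x̄ + K·y = [-852707/2515185, -228301/279465]
step 1: P' = (I − K·H)·P̄ = [2607191/2515185 117388/279465; 117388/279465 28972/93155]

step 0: x' = [12126/5743, 2880/5743], P' = [7054/5743 3028/5743; 3028/5743 2140/5743]
step 1: x' = [-852707/2515185, -228301/279465], P' = [2607191/2515185 117388/279465; 117388/279465 28972/93155]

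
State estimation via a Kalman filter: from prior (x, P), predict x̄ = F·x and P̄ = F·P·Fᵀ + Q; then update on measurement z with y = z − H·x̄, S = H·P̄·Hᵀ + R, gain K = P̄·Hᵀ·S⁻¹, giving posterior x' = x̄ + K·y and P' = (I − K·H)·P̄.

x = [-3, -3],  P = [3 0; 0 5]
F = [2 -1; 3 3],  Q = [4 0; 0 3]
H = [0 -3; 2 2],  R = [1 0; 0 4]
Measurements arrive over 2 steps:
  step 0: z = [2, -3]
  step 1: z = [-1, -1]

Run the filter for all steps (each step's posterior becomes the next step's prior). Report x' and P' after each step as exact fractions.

step 0: x̄ = F·x = [-3, -18]
step 0: P̄ = F·P·Fᵀ + Q = [21 3; 3 75]
step 0: y = z − H·x̄ = [-52, 39]
step 0: S = H·P̄·Hᵀ + R = [676 -468; -468 412]
step 0: K = P̄·Hᵀ·S⁻¹ = [4689/14872 543/1144; -4923/14872 3/1144]
step 0: x' = x̄ + K·y = [-1011/1144, -783/1144]
step 0: P' = (I − K·H)·P̄ = [15681/14872 -1563/14872; -1563/14872 1641/14872]
step 1: x̄ = F·x = [-1239/1144, -207/44]
step 1: P̄ = F·P·Fᵀ + Q = [130105/14872 3249/572; 3249/572 255/22]
step 1: y = z − H·x̄ = [-665/44, 6049/572]
step 1: S = H·P̄·Hᵀ + R = [2317/22 -29637/286; -29637/286 486305/3718]
step 1: K = P̄·Hᵀ·S⁻¹ = [2831229/11291678 2367133/5645839; -3601791/11291678 128427/11291678]
step 1: x' = x̄ + K·y = [-2476918/5645839, 2672085/11291678]
step 1: P' = (I − K·H)·P̄ = [10412275/11291678 -943743/11291678; -943743/11291678 1200597/11291678]

step 0: x' = [-1011/1144, -783/1144], P' = [15681/14872 -1563/14872; -1563/14872 1641/14872]
step 1: x' = [-2476918/5645839, 2672085/11291678], P' = [10412275/11291678 -943743/11291678; -943743/11291678 1200597/11291678]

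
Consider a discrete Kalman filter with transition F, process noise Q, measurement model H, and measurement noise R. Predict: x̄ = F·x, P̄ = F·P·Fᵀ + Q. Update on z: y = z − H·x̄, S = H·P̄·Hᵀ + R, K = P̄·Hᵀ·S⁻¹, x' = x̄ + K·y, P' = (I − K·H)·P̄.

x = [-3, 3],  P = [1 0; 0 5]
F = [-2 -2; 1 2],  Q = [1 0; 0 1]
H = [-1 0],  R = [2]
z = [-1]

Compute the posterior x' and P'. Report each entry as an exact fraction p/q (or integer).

x̄ = F·x = [0, 3]
P̄ = F·P·Fᵀ + Q = [25 -22; -22 22]
y = z − H·x̄ = [-1]
S = H·P̄·Hᵀ + R = [27]
K = P̄·Hᵀ·S⁻¹ = [-25/27; 22/27]
x' = x̄ + K·y = [25/27, 59/27]
P' = (I − K·H)·P̄ = [50/27 -44/27; -44/27 110/27]

x' = [25/27, 59/27]
P' = [50/27 -44/27; -44/27 110/27]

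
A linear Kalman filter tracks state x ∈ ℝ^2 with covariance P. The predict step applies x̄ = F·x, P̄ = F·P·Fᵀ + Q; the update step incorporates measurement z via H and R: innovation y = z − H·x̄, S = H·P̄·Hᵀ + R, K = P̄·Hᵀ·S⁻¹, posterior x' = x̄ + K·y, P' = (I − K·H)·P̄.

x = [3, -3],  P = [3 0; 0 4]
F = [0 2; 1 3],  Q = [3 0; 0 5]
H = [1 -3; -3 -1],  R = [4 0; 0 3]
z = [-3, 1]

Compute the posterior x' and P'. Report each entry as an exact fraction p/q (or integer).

x̄ = F·x = [-6, -6]
P̄ = F·P·Fᵀ + Q = [19 24; 24 44]
y = z − H·x̄ = [-15, -23]
S = H·P̄·Hᵀ + R = [275 267; 267 362]
K = P̄·Hᵀ·S⁻¹ = [2441/28261 -8124/28261; -8124/28261 -3064/28261]
x' = x̄ + K·y = [-19329/28261, 22766/28261]
P' = (I − K·H)·P̄ = [8288/28261 -492/28261; -492/28261 10668/28261]

x' = [-19329/28261, 22766/28261]
P' = [8288/28261 -492/28261; -492/28261 10668/28261]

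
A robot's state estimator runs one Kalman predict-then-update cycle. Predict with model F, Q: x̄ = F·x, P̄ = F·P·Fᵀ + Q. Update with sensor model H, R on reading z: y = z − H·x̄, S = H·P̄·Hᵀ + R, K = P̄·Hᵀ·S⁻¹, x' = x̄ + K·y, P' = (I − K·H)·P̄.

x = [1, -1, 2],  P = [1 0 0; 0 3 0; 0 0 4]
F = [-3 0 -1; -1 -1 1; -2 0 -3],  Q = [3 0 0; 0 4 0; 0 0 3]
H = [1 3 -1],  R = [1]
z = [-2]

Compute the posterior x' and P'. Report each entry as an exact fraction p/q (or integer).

x̄ = F·x = [-5, 2, -8]
P̄ = F·P·Fᵀ + Q = [16 -1 18; -1 12 -10; 18 -10 43]
y = z − H·x̄ = [-11]
S = H·P̄·Hᵀ + R = [186]
K = P̄·Hᵀ·S⁻¹ = [-5/186; 15/62; -55/186]
x' = x̄ + K·y = [-875/186, -41/62, -883/186]
P' = (I − K·H)·P̄ = [2951/186 13/62 3073/186; 13/62 69/62 205/62; 3073/186 205/62 4973/186]

x' = [-875/186, -41/62, -883/186]
P' = [2951/186 13/62 3073/186; 13/62 69/62 205/62; 3073/186 205/62 4973/186]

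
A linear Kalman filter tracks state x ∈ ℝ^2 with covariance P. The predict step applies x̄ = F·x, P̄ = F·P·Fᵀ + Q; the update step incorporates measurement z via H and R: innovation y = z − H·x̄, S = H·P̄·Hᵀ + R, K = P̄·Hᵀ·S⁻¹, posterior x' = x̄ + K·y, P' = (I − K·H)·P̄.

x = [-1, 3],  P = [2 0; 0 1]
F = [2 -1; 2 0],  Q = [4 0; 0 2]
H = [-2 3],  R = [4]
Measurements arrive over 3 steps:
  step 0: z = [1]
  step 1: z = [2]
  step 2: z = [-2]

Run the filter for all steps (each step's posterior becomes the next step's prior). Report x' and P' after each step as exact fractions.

step 0: x' = [-122/25, -71/25], P' = [323/25 214/25; 214/25 152/25]
step 1: x' = [-5181/2281, -2224/2281], P' = [33200/2281 22944/2281; 22944/2281 16828/2281]
step 2: x' = [-554222/235171, -533094/235171], P' = [3381728/235171 2339008/235171; 2339008/235171 1718180/235171]

step 0: x̄ = F·x = [-5, -2]
step 0: P̄ = F·P·Fᵀ + Q = [13 8; 8 10]
step 0: y = z − H·x̄ = [-3]
step 0: S = H·P̄·Hᵀ + R = [50]
step 0: K = P̄·Hᵀ·S⁻¹ = [-1/25; 7/25]
step 0: x' = x̄ + K·y = [-122/25, -71/25]
step 0: P' = (I − K·H)·P̄ = [323/25 214/25; 214/25 152/25]
step 1: x̄ = F·x = [-173/25, -244/25]
step 1: P̄ = F·P·Fᵀ + Q = [688/25 864/25; 864/25 1342/25]
step 1: y = z − H·x̄ = [436/25]
step 1: S = H·P̄·Hᵀ + R = [4562/25]
step 1: K = P̄·Hᵀ·S⁻¹ = [608/2281; 1149/2281]
step 1: x' = x̄ + K·y = [-5181/2281, -2224/2281]
step 1: P' = (I − K·H)·P̄ = [33200/2281 22944/2281; 22944/2281 16828/2281]
step 2: x̄ = F·x = [-8138/2281, -10362/2281]
step 2: P̄ = F·P·Fᵀ + Q = [66976/2281 86912/2281; 86912/2281 137362/2281]
step 2: y = z − H·x̄ = [10248/2281]
step 2: S = H·P̄·Hᵀ + R = [470342/2281]
step 2: K = P̄·Hᵀ·S⁻¹ = [63392/235171; 119131/235171]
step 2: x' = x̄ + K·y = [-554222/235171, -533094/235171]
step 2: P' = (I − K·H)·P̄ = [3381728/235171 2339008/235171; 2339008/235171 1718180/235171]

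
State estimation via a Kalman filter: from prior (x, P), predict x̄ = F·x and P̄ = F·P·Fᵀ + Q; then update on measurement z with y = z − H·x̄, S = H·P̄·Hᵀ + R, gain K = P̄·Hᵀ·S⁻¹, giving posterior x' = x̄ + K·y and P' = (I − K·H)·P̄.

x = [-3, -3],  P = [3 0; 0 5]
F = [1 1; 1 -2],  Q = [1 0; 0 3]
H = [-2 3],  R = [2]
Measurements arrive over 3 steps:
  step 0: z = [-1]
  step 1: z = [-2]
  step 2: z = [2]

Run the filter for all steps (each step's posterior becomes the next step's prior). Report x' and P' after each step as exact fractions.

step 0: x̄ = F·x = [-6, 3]
step 0: P̄ = F·P·Fᵀ + Q = [9 -7; -7 26]
step 0: y = z − H·x̄ = [-22]
step 0: S = H·P̄·Hᵀ + R = [356]
step 0: K = P̄·Hᵀ·S⁻¹ = [-39/356; 23/89]
step 0: x' = x̄ + K·y = [-639/178, -239/89]
step 0: P' = (I − K·H)·P̄ = [1683/356 274/89; 274/89 198/89]
step 1: x̄ = F·x = [-1117/178, 317/178]
step 1: P̄ = F·P·Fᵀ + Q = [5023/356 -997/356; -997/356 1535/356]
step 1: y = z − H·x̄ = [-3541/178]
step 1: S = H·P̄·Hᵀ + R = [46583/356]
step 1: K = P̄·Hᵀ·S⁻¹ = [-13037/46583; 6599/46583]
step 1: x' = x̄ + K·y = [-32973/46583, -48316/46583]
step 1: P' = (I − K·H)·P̄ = [179840/46583 111202/46583; 111202/46583 78534/46583]
step 2: x̄ = F·x = [-2197/1259, 63659/46583]
step 2: P̄ = F·P·Fᵀ + Q = [14253/1259 -2390/1259; -2390/1259 188917/46583]
step 2: y = z − H·x̄ = [-260389/46583]
step 2: S = H·P̄·Hᵀ + R = [4964023/46583]
step 2: K = P̄·Hᵀ·S⁻¹ = [-1320012/4964023; 743611/4964023]
step 2: x' = x̄ + K·y = [-1283813/4964023, 2627066/4964023]
step 2: P' = (I − K·H)·P̄ = [18792273/4964023 11648174/4964023; 11648174/4964023 8261190/4964023]

step 0: x' = [-639/178, -239/89], P' = [1683/356 274/89; 274/89 198/89]
step 1: x' = [-32973/46583, -48316/46583], P' = [179840/46583 111202/46583; 111202/46583 78534/46583]
step 2: x' = [-1283813/4964023, 2627066/4964023], P' = [18792273/4964023 11648174/4964023; 11648174/4964023 8261190/4964023]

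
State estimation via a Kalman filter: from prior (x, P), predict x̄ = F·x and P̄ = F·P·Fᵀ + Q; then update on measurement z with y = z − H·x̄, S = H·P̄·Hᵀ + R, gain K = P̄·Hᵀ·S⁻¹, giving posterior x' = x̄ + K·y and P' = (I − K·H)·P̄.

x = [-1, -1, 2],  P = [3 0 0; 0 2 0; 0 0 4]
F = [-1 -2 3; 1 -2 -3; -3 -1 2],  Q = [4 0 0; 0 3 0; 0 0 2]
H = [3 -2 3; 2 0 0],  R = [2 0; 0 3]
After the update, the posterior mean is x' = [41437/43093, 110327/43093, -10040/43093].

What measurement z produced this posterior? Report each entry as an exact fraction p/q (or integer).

z = [-3, 2]

x̄ = F·x = [9, -5, 8]
P̄ = F·P·Fᵀ + Q = [51 -31 37; -31 50 -29; 37 -29 47]
S = H·P̄·Hᵀ + R = [2470 652; 652 207]
K = P̄·Hᵀ·S⁻¹ = [489/43093 19694/43093; -8768/43093 14710/43093; 7961/43093 -9670/43093]
x' − x̄ = [-346400/43093, 325792/43093, -354784/43093] = K·y
y = (KᵀK)⁻¹·Kᵀ·(x' − x̄) = [-64, -16]
z = y + H·x̄ = [-64, -16] + [61, 18] = [-3, 2]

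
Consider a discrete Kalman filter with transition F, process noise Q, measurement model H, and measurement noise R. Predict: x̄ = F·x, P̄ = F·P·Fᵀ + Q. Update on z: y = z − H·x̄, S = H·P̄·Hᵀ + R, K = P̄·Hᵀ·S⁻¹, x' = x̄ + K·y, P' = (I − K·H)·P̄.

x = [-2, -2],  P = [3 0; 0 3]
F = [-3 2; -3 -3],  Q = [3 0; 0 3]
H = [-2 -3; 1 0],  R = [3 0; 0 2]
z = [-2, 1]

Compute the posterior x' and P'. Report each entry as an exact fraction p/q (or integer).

x' = [5225/7509, 681/2503]
P' = [4654/2503 -3078/2503; -3078/2503 2865/2503]

x̄ = F·x = [2, 12]
P̄ = F·P·Fᵀ + Q = [42 9; 9 57]
y = z − H·x̄ = [38, -1]
S = H·P̄·Hᵀ + R = [792 -111; -111 44]
K = P̄·Hᵀ·S⁻¹ = [-74/7509 2327/2503; -813/2503 -1539/2503]
x' = x̄ + K·y = [5225/7509, 681/2503]
P' = (I − K·H)·P̄ = [4654/2503 -3078/2503; -3078/2503 2865/2503]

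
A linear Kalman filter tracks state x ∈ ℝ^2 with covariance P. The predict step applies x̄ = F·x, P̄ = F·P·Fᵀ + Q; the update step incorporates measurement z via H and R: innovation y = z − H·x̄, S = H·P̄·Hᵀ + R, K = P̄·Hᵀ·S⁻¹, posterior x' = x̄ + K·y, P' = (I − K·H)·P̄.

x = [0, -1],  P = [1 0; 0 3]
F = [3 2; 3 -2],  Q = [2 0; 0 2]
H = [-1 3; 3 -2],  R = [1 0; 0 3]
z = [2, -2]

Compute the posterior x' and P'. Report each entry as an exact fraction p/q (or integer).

x' = [-1378/4427, 2498/4427]
P' = [16189/26562 2597/8854; 2597/8854 2103/8854]

x̄ = F·x = [-2, 2]
P̄ = F·P·Fᵀ + Q = [23 -3; -3 23]
y = z − H·x̄ = [-6, 8]
S = H·P̄·Hᵀ + R = [249 -240; -240 338]
K = P̄·Hᵀ·S⁻¹ = [3592/13281 3665/8854; 1856/4427 1195/8854]
x' = x̄ + K·y = [-1378/4427, 2498/4427]
P' = (I − K·H)·P̄ = [16189/26562 2597/8854; 2597/8854 2103/8854]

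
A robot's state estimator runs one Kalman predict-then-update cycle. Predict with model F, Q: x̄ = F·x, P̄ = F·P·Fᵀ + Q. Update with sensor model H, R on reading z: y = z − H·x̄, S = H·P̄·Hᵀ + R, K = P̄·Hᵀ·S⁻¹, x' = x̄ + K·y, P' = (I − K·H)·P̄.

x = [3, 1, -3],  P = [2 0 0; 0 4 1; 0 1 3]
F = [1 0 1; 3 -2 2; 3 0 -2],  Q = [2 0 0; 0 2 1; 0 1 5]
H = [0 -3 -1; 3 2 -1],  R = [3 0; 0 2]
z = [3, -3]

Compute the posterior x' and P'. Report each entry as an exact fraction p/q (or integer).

x' = [34471/18812, -42833/18812, 79485/18812]
P' = [8937/4703 -20633/18812 30363/9406; -20633/18812 7819/9406 -34989/18812; 30363/9406 -34989/18812 31218/4703]

x̄ = F·x = [0, 1, 15]
P̄ = F·P·Fᵀ + Q = [7 10 0; 10 40 11; 0 11 35]
y = z − H·x̄ = [21, 10]
S = H·P̄·Hᵀ + R = [464 -284; -284 336]
K = P̄·Hᵀ·S⁻¹ = [391/18812 1313/9406; -3975/18812 2183/18812; -6635/18812 -1584/4703]
x' = x̄ + K·y = [34471/18812, -42833/18812, 79485/18812]
P' = (I − K·H)·P̄ = [8937/4703 -20633/18812 30363/9406; -20633/18812 7819/9406 -34989/18812; 30363/9406 -34989/18812 31218/4703]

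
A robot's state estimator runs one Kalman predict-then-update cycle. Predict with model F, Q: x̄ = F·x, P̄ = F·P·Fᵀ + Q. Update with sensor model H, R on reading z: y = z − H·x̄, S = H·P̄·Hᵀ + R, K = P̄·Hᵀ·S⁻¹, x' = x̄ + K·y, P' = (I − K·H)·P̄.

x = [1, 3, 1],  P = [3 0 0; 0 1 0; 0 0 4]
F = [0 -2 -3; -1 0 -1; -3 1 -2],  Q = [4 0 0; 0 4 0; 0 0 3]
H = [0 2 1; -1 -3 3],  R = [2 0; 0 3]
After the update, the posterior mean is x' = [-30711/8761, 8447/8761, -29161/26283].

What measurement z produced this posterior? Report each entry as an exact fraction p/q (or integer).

x̄ = F·x = [-9, -2, -2]
P̄ = F·P·Fᵀ + Q = [44 12 22; 12 11 17; 22 17 47]
S = H·P̄·Hᵀ + R = [161 80; 80 203]
K = P̄·Hᵀ·S⁻¹ = [3486/8761 -1978/8761; 2479/8761 -718/8761; 11003/26283 4468/26283]
x' − x̄ = [48138/8761, 25969/8761, 23405/26283] = K·y
y = (KᵀK)⁻¹·Kᵀ·(x' − x̄) = [7, -12]
z = y + H·x̄ = [7, -12] + [-6, 9] = [1, -3]

z = [1, -3]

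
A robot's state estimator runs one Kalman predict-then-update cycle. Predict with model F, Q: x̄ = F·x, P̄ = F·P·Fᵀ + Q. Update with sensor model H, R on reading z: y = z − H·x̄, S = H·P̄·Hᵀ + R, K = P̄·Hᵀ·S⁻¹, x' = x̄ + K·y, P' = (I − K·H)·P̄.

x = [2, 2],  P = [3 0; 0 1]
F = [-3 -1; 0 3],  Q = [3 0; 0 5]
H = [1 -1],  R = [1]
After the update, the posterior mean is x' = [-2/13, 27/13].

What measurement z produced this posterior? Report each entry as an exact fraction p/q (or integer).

x̄ = F·x = [-8, 6]
P̄ = F·P·Fᵀ + Q = [31 -3; -3 14]
S = H·P̄·Hᵀ + R = [52]
K = P̄·Hᵀ·S⁻¹ = [17/26; -17/52]
x' − x̄ = [102/13, -51/13] = K·y
y = (KᵀK)⁻¹·Kᵀ·(x' − x̄) = [12]
z = y + H·x̄ = [12] + [-14] = [-2]

z = [-2]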